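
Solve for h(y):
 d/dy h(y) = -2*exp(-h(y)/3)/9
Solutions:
 h(y) = 3*log(C1 - 2*y/27)


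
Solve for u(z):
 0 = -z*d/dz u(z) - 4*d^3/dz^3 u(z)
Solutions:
 u(z) = C1 + Integral(C2*airyai(-2^(1/3)*z/2) + C3*airybi(-2^(1/3)*z/2), z)


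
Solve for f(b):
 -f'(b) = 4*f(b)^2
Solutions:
 f(b) = 1/(C1 + 4*b)


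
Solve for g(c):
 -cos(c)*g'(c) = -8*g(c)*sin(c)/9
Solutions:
 g(c) = C1/cos(c)^(8/9)


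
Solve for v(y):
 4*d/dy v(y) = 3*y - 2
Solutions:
 v(y) = C1 + 3*y^2/8 - y/2


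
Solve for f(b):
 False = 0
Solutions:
 f(b) = C1 - 5*b*acos(-b/2)/7 + zoo*b - 5*sqrt(4 - b^2)/7


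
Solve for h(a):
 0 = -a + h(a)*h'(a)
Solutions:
 h(a) = -sqrt(C1 + a^2)
 h(a) = sqrt(C1 + a^2)


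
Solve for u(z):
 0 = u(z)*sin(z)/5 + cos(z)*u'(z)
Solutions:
 u(z) = C1*cos(z)^(1/5)


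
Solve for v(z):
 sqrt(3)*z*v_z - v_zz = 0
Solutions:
 v(z) = C1 + C2*erfi(sqrt(2)*3^(1/4)*z/2)


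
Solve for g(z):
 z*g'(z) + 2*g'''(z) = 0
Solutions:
 g(z) = C1 + Integral(C2*airyai(-2^(2/3)*z/2) + C3*airybi(-2^(2/3)*z/2), z)


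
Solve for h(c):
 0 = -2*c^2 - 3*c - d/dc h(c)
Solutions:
 h(c) = C1 - 2*c^3/3 - 3*c^2/2


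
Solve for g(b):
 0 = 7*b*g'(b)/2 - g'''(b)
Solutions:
 g(b) = C1 + Integral(C2*airyai(2^(2/3)*7^(1/3)*b/2) + C3*airybi(2^(2/3)*7^(1/3)*b/2), b)


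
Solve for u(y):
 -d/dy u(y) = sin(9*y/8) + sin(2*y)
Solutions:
 u(y) = C1 + 8*cos(9*y/8)/9 + cos(2*y)/2


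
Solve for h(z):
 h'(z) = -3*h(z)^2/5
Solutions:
 h(z) = 5/(C1 + 3*z)


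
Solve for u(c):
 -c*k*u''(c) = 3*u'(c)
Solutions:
 u(c) = C1 + c^(((re(k) - 3)*re(k) + im(k)^2)/(re(k)^2 + im(k)^2))*(C2*sin(3*log(c)*Abs(im(k))/(re(k)^2 + im(k)^2)) + C3*cos(3*log(c)*im(k)/(re(k)^2 + im(k)^2)))


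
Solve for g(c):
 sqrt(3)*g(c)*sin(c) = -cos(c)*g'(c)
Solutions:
 g(c) = C1*cos(c)^(sqrt(3))


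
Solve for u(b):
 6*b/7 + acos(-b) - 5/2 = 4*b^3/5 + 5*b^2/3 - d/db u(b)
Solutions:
 u(b) = C1 + b^4/5 + 5*b^3/9 - 3*b^2/7 - b*acos(-b) + 5*b/2 - sqrt(1 - b^2)


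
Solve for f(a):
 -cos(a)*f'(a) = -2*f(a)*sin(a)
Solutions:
 f(a) = C1/cos(a)^2


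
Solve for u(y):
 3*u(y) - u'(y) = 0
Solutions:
 u(y) = C1*exp(3*y)


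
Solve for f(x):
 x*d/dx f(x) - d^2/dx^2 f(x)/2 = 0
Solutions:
 f(x) = C1 + C2*erfi(x)


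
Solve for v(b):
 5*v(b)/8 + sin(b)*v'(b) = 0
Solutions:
 v(b) = C1*(cos(b) + 1)^(5/16)/(cos(b) - 1)^(5/16)


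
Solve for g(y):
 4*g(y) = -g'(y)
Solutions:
 g(y) = C1*exp(-4*y)


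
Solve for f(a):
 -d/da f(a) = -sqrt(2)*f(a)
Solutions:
 f(a) = C1*exp(sqrt(2)*a)


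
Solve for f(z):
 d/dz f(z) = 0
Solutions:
 f(z) = C1


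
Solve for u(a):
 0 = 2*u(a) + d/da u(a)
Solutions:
 u(a) = C1*exp(-2*a)


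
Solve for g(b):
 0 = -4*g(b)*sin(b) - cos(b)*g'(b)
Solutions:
 g(b) = C1*cos(b)^4


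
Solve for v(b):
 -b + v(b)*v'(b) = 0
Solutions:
 v(b) = -sqrt(C1 + b^2)
 v(b) = sqrt(C1 + b^2)


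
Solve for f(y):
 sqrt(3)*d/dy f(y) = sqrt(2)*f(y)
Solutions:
 f(y) = C1*exp(sqrt(6)*y/3)


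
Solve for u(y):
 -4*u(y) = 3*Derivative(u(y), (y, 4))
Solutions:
 u(y) = (C1*sin(3^(3/4)*y/3) + C2*cos(3^(3/4)*y/3))*exp(-3^(3/4)*y/3) + (C3*sin(3^(3/4)*y/3) + C4*cos(3^(3/4)*y/3))*exp(3^(3/4)*y/3)


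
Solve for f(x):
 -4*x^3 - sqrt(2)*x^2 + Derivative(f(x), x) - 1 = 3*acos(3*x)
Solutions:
 f(x) = C1 + x^4 + sqrt(2)*x^3/3 + 3*x*acos(3*x) + x - sqrt(1 - 9*x^2)


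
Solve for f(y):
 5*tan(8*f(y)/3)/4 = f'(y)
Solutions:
 f(y) = -3*asin(C1*exp(10*y/3))/8 + 3*pi/8
 f(y) = 3*asin(C1*exp(10*y/3))/8


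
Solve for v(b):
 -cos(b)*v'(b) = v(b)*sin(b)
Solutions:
 v(b) = C1*cos(b)


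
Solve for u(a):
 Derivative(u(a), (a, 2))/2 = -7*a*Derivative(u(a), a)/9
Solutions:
 u(a) = C1 + C2*erf(sqrt(7)*a/3)


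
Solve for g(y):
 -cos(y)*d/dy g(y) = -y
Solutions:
 g(y) = C1 + Integral(y/cos(y), y)


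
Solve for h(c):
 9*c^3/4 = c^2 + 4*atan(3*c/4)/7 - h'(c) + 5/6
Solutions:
 h(c) = C1 - 9*c^4/16 + c^3/3 + 4*c*atan(3*c/4)/7 + 5*c/6 - 8*log(9*c^2 + 16)/21


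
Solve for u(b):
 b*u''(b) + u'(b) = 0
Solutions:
 u(b) = C1 + C2*log(b)


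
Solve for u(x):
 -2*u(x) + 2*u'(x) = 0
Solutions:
 u(x) = C1*exp(x)


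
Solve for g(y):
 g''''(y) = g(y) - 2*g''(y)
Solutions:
 g(y) = C1*exp(-y*sqrt(-1 + sqrt(2))) + C2*exp(y*sqrt(-1 + sqrt(2))) + C3*sin(y*sqrt(1 + sqrt(2))) + C4*cos(y*sqrt(1 + sqrt(2)))


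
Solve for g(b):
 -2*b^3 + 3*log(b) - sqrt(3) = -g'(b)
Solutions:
 g(b) = C1 + b^4/2 - 3*b*log(b) + sqrt(3)*b + 3*b


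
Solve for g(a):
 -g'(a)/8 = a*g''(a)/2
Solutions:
 g(a) = C1 + C2*a^(3/4)


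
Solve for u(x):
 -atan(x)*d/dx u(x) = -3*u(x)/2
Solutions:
 u(x) = C1*exp(3*Integral(1/atan(x), x)/2)


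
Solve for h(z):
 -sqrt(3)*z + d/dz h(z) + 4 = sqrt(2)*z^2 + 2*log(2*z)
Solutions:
 h(z) = C1 + sqrt(2)*z^3/3 + sqrt(3)*z^2/2 + 2*z*log(z) - 6*z + z*log(4)


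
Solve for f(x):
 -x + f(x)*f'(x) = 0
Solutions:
 f(x) = -sqrt(C1 + x^2)
 f(x) = sqrt(C1 + x^2)


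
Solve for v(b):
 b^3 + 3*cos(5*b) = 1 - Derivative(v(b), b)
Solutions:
 v(b) = C1 - b^4/4 + b - 3*sin(5*b)/5


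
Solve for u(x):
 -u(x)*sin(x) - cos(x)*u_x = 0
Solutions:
 u(x) = C1*cos(x)


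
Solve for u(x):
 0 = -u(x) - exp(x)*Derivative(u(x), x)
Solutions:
 u(x) = C1*exp(exp(-x))


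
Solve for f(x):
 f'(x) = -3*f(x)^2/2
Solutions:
 f(x) = 2/(C1 + 3*x)


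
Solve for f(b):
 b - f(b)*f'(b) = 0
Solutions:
 f(b) = -sqrt(C1 + b^2)
 f(b) = sqrt(C1 + b^2)


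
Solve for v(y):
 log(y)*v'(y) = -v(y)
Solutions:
 v(y) = C1*exp(-li(y))


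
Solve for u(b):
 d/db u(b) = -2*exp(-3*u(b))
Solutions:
 u(b) = log(C1 - 6*b)/3
 u(b) = log((-3^(1/3) - 3^(5/6)*I)*(C1 - 2*b)^(1/3)/2)
 u(b) = log((-3^(1/3) + 3^(5/6)*I)*(C1 - 2*b)^(1/3)/2)


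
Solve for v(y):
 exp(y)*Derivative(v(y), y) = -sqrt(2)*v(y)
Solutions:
 v(y) = C1*exp(sqrt(2)*exp(-y))


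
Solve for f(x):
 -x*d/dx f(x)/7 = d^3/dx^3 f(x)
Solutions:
 f(x) = C1 + Integral(C2*airyai(-7^(2/3)*x/7) + C3*airybi(-7^(2/3)*x/7), x)


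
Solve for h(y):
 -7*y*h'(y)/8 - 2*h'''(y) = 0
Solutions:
 h(y) = C1 + Integral(C2*airyai(-2^(2/3)*7^(1/3)*y/4) + C3*airybi(-2^(2/3)*7^(1/3)*y/4), y)


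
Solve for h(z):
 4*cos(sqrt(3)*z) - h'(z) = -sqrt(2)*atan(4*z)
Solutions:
 h(z) = C1 + sqrt(2)*(z*atan(4*z) - log(16*z^2 + 1)/8) + 4*sqrt(3)*sin(sqrt(3)*z)/3


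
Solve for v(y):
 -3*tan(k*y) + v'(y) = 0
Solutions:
 v(y) = C1 + 3*Piecewise((-log(cos(k*y))/k, Ne(k, 0)), (0, True))


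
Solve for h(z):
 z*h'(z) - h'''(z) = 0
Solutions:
 h(z) = C1 + Integral(C2*airyai(z) + C3*airybi(z), z)


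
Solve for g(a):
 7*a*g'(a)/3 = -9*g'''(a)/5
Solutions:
 g(a) = C1 + Integral(C2*airyai(-35^(1/3)*a/3) + C3*airybi(-35^(1/3)*a/3), a)


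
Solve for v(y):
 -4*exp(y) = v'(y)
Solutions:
 v(y) = C1 - 4*exp(y)


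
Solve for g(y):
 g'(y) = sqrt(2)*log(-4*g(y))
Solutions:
 -sqrt(2)*Integral(1/(log(-_y) + 2*log(2)), (_y, g(y)))/2 = C1 - y


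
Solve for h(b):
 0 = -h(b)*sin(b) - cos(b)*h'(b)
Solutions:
 h(b) = C1*cos(b)


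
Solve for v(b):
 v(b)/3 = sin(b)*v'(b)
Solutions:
 v(b) = C1*(cos(b) - 1)^(1/6)/(cos(b) + 1)^(1/6)


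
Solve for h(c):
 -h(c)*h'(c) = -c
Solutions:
 h(c) = -sqrt(C1 + c^2)
 h(c) = sqrt(C1 + c^2)


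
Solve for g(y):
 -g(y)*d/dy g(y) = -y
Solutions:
 g(y) = -sqrt(C1 + y^2)
 g(y) = sqrt(C1 + y^2)


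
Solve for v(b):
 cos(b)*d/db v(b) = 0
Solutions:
 v(b) = C1


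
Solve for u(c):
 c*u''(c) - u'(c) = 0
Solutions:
 u(c) = C1 + C2*c^2


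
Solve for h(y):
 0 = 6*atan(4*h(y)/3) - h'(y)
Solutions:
 Integral(1/atan(4*_y/3), (_y, h(y))) = C1 + 6*y


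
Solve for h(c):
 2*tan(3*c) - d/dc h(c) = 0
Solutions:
 h(c) = C1 - 2*log(cos(3*c))/3


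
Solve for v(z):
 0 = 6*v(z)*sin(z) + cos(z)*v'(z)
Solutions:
 v(z) = C1*cos(z)^6


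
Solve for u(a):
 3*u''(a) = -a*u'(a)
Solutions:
 u(a) = C1 + C2*erf(sqrt(6)*a/6)


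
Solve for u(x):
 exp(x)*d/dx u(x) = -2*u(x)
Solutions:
 u(x) = C1*exp(2*exp(-x))


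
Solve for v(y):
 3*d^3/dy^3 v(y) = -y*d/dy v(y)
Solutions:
 v(y) = C1 + Integral(C2*airyai(-3^(2/3)*y/3) + C3*airybi(-3^(2/3)*y/3), y)


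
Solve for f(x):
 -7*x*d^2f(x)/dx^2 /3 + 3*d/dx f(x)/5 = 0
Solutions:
 f(x) = C1 + C2*x^(44/35)


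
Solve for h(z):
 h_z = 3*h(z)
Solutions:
 h(z) = C1*exp(3*z)


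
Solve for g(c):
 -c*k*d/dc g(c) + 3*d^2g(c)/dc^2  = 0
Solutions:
 g(c) = Piecewise((-sqrt(6)*sqrt(pi)*C1*erf(sqrt(6)*c*sqrt(-k)/6)/(2*sqrt(-k)) - C2, (k > 0) | (k < 0)), (-C1*c - C2, True))


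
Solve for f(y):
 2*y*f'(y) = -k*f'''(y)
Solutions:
 f(y) = C1 + Integral(C2*airyai(2^(1/3)*y*(-1/k)^(1/3)) + C3*airybi(2^(1/3)*y*(-1/k)^(1/3)), y)


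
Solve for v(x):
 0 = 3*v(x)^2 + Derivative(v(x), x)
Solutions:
 v(x) = 1/(C1 + 3*x)


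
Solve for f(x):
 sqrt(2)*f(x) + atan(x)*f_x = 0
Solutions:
 f(x) = C1*exp(-sqrt(2)*Integral(1/atan(x), x))


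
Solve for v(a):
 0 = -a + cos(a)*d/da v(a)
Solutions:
 v(a) = C1 + Integral(a/cos(a), a)


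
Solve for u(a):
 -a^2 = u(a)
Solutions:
 u(a) = -a^2


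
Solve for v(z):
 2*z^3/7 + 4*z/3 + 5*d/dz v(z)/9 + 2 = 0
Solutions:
 v(z) = C1 - 9*z^4/70 - 6*z^2/5 - 18*z/5


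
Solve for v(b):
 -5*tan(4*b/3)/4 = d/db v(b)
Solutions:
 v(b) = C1 + 15*log(cos(4*b/3))/16


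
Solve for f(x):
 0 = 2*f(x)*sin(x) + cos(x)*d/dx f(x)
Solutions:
 f(x) = C1*cos(x)^2


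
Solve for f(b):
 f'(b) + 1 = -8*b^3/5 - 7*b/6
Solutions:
 f(b) = C1 - 2*b^4/5 - 7*b^2/12 - b


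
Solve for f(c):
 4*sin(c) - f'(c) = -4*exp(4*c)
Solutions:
 f(c) = C1 + exp(4*c) - 4*cos(c)


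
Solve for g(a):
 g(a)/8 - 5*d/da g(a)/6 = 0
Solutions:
 g(a) = C1*exp(3*a/20)


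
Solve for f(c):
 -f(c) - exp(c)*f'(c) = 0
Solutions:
 f(c) = C1*exp(exp(-c))


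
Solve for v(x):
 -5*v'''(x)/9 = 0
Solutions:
 v(x) = C1 + C2*x + C3*x^2


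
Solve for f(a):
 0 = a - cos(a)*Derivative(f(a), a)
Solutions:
 f(a) = C1 + Integral(a/cos(a), a)


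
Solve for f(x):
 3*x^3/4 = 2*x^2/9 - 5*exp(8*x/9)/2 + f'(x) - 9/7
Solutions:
 f(x) = C1 + 3*x^4/16 - 2*x^3/27 + 9*x/7 + 45*exp(8*x/9)/16


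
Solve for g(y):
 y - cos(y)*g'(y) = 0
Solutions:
 g(y) = C1 + Integral(y/cos(y), y)


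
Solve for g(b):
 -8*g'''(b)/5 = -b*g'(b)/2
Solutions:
 g(b) = C1 + Integral(C2*airyai(2^(2/3)*5^(1/3)*b/4) + C3*airybi(2^(2/3)*5^(1/3)*b/4), b)


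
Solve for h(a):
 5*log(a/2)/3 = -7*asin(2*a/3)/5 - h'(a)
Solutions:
 h(a) = C1 - 5*a*log(a)/3 - 7*a*asin(2*a/3)/5 + 5*a*log(2)/3 + 5*a/3 - 7*sqrt(9 - 4*a^2)/10


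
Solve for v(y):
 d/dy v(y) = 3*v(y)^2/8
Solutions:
 v(y) = -8/(C1 + 3*y)


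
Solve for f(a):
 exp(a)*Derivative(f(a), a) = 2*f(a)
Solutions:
 f(a) = C1*exp(-2*exp(-a))


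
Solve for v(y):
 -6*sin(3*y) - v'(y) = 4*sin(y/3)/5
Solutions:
 v(y) = C1 + 12*cos(y/3)/5 + 2*cos(3*y)


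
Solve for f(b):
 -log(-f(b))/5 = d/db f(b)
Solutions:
 -li(-f(b)) = C1 - b/5


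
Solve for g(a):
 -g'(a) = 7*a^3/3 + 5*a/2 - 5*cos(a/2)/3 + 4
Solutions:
 g(a) = C1 - 7*a^4/12 - 5*a^2/4 - 4*a + 10*sin(a/2)/3


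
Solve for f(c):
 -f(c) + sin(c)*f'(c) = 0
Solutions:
 f(c) = C1*sqrt(cos(c) - 1)/sqrt(cos(c) + 1)


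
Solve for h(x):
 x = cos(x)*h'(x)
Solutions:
 h(x) = C1 + Integral(x/cos(x), x)


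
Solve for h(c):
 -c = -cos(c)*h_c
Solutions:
 h(c) = C1 + Integral(c/cos(c), c)


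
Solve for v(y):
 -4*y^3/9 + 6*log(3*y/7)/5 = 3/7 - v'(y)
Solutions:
 v(y) = C1 + y^4/9 - 6*y*log(y)/5 - 6*y*log(3)/5 + 57*y/35 + 6*y*log(7)/5


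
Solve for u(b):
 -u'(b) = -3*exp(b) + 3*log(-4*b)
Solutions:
 u(b) = C1 - 3*b*log(-b) + 3*b*(1 - 2*log(2)) + 3*exp(b)


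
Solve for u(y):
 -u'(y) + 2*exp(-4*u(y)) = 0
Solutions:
 u(y) = log(-I*(C1 + 8*y)^(1/4))
 u(y) = log(I*(C1 + 8*y)^(1/4))
 u(y) = log(-(C1 + 8*y)^(1/4))
 u(y) = log(C1 + 8*y)/4


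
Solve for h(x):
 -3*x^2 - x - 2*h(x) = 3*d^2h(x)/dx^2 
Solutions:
 h(x) = C1*sin(sqrt(6)*x/3) + C2*cos(sqrt(6)*x/3) - 3*x^2/2 - x/2 + 9/2


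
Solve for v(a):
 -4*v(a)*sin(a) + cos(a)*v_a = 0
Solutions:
 v(a) = C1/cos(a)^4


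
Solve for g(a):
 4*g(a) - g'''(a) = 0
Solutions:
 g(a) = C3*exp(2^(2/3)*a) + (C1*sin(2^(2/3)*sqrt(3)*a/2) + C2*cos(2^(2/3)*sqrt(3)*a/2))*exp(-2^(2/3)*a/2)


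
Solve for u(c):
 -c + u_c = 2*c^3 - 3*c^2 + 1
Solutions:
 u(c) = C1 + c^4/2 - c^3 + c^2/2 + c


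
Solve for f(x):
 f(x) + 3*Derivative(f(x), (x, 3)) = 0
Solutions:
 f(x) = C3*exp(-3^(2/3)*x/3) + (C1*sin(3^(1/6)*x/2) + C2*cos(3^(1/6)*x/2))*exp(3^(2/3)*x/6)


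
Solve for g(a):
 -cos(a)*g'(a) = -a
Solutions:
 g(a) = C1 + Integral(a/cos(a), a)


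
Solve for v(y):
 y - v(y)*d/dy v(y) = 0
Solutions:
 v(y) = -sqrt(C1 + y^2)
 v(y) = sqrt(C1 + y^2)


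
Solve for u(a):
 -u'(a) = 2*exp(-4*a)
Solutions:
 u(a) = C1 + exp(-4*a)/2


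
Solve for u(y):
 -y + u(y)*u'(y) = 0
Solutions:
 u(y) = -sqrt(C1 + y^2)
 u(y) = sqrt(C1 + y^2)


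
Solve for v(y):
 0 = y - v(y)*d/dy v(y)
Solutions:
 v(y) = -sqrt(C1 + y^2)
 v(y) = sqrt(C1 + y^2)


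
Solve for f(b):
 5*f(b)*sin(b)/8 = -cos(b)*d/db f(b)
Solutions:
 f(b) = C1*cos(b)^(5/8)


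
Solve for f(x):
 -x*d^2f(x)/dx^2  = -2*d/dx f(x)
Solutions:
 f(x) = C1 + C2*x^3


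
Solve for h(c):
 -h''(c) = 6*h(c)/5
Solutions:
 h(c) = C1*sin(sqrt(30)*c/5) + C2*cos(sqrt(30)*c/5)


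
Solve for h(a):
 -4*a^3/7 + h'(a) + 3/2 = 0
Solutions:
 h(a) = C1 + a^4/7 - 3*a/2


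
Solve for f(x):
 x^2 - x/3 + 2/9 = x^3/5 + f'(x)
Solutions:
 f(x) = C1 - x^4/20 + x^3/3 - x^2/6 + 2*x/9


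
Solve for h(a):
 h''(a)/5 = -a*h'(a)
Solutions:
 h(a) = C1 + C2*erf(sqrt(10)*a/2)


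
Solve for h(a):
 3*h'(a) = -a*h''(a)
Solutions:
 h(a) = C1 + C2/a^2


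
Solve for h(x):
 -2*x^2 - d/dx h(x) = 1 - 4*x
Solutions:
 h(x) = C1 - 2*x^3/3 + 2*x^2 - x


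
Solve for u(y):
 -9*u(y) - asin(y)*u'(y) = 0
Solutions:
 u(y) = C1*exp(-9*Integral(1/asin(y), y))


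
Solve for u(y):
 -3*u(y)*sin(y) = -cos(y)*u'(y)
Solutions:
 u(y) = C1/cos(y)^3


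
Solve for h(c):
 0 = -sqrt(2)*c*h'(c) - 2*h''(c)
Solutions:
 h(c) = C1 + C2*erf(2^(1/4)*c/2)


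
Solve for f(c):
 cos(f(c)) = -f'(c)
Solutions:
 f(c) = pi - asin((C1 + exp(2*c))/(C1 - exp(2*c)))
 f(c) = asin((C1 + exp(2*c))/(C1 - exp(2*c)))


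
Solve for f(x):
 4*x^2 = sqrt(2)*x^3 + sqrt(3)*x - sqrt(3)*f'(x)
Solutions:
 f(x) = C1 + sqrt(6)*x^4/12 - 4*sqrt(3)*x^3/9 + x^2/2


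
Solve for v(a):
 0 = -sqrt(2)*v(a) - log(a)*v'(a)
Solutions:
 v(a) = C1*exp(-sqrt(2)*li(a))


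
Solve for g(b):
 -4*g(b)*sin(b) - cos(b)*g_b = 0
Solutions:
 g(b) = C1*cos(b)^4


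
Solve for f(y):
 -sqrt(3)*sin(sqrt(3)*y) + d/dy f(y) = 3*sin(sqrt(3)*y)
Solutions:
 f(y) = C1 - sqrt(3)*cos(sqrt(3)*y) - cos(sqrt(3)*y)


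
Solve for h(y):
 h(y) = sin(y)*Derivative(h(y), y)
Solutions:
 h(y) = C1*sqrt(cos(y) - 1)/sqrt(cos(y) + 1)


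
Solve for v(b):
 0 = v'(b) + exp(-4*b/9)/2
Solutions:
 v(b) = C1 + 9*exp(-4*b/9)/8


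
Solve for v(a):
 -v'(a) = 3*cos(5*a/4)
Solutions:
 v(a) = C1 - 12*sin(5*a/4)/5


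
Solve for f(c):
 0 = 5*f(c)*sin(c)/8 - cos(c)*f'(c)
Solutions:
 f(c) = C1/cos(c)^(5/8)


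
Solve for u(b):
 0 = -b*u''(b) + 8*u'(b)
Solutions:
 u(b) = C1 + C2*b^9


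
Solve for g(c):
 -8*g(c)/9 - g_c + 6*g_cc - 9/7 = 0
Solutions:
 g(c) = C1*exp(c*(3 - sqrt(201))/36) + C2*exp(c*(3 + sqrt(201))/36) - 81/56


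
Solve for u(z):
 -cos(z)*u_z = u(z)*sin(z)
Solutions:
 u(z) = C1*cos(z)


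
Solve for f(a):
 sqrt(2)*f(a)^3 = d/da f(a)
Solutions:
 f(a) = -sqrt(2)*sqrt(-1/(C1 + sqrt(2)*a))/2
 f(a) = sqrt(2)*sqrt(-1/(C1 + sqrt(2)*a))/2


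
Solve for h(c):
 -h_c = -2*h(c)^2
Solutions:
 h(c) = -1/(C1 + 2*c)


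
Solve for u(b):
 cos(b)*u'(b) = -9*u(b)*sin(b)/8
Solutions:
 u(b) = C1*cos(b)^(9/8)


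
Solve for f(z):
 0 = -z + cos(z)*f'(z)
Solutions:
 f(z) = C1 + Integral(z/cos(z), z)


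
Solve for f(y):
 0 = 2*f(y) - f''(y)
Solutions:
 f(y) = C1*exp(-sqrt(2)*y) + C2*exp(sqrt(2)*y)


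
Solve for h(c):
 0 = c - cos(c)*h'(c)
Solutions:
 h(c) = C1 + Integral(c/cos(c), c)


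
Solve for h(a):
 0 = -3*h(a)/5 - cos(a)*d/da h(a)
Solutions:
 h(a) = C1*(sin(a) - 1)^(3/10)/(sin(a) + 1)^(3/10)


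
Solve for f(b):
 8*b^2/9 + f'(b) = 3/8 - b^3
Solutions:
 f(b) = C1 - b^4/4 - 8*b^3/27 + 3*b/8


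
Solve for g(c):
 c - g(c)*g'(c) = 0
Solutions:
 g(c) = -sqrt(C1 + c^2)
 g(c) = sqrt(C1 + c^2)


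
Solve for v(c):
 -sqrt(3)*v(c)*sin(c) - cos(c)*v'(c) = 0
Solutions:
 v(c) = C1*cos(c)^(sqrt(3))


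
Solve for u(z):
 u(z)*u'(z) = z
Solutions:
 u(z) = -sqrt(C1 + z^2)
 u(z) = sqrt(C1 + z^2)


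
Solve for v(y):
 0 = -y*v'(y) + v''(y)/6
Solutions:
 v(y) = C1 + C2*erfi(sqrt(3)*y)


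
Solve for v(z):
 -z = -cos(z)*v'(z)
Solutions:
 v(z) = C1 + Integral(z/cos(z), z)


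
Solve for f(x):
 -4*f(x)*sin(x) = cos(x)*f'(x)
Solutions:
 f(x) = C1*cos(x)^4


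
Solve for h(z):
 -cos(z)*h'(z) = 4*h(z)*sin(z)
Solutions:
 h(z) = C1*cos(z)^4


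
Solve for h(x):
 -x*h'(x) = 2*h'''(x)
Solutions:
 h(x) = C1 + Integral(C2*airyai(-2^(2/3)*x/2) + C3*airybi(-2^(2/3)*x/2), x)


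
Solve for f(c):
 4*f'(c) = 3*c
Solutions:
 f(c) = C1 + 3*c^2/8


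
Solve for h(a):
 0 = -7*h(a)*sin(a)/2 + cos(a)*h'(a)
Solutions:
 h(a) = C1/cos(a)^(7/2)


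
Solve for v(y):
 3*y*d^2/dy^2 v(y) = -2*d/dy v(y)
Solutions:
 v(y) = C1 + C2*y^(1/3)


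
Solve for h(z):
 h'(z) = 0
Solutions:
 h(z) = C1


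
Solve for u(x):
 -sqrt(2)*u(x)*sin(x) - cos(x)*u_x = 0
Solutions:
 u(x) = C1*cos(x)^(sqrt(2))


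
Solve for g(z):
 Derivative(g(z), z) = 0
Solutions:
 g(z) = C1


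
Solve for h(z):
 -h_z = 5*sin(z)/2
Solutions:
 h(z) = C1 + 5*cos(z)/2


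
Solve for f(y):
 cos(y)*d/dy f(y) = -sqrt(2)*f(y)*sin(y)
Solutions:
 f(y) = C1*cos(y)^(sqrt(2))


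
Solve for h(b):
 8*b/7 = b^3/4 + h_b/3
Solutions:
 h(b) = C1 - 3*b^4/16 + 12*b^2/7


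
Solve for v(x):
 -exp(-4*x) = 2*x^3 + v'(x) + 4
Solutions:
 v(x) = C1 - x^4/2 - 4*x + exp(-4*x)/4


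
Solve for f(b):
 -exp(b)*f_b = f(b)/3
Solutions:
 f(b) = C1*exp(exp(-b)/3)


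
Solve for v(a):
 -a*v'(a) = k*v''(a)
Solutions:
 v(a) = C1 + C2*sqrt(k)*erf(sqrt(2)*a*sqrt(1/k)/2)


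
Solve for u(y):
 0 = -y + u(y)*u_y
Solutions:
 u(y) = -sqrt(C1 + y^2)
 u(y) = sqrt(C1 + y^2)


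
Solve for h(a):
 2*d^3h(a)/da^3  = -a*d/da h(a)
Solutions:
 h(a) = C1 + Integral(C2*airyai(-2^(2/3)*a/2) + C3*airybi(-2^(2/3)*a/2), a)


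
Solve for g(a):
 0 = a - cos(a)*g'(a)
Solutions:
 g(a) = C1 + Integral(a/cos(a), a)


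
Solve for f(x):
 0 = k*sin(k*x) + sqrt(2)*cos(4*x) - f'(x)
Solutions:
 f(x) = C1 + sqrt(2)*sin(4*x)/4 - cos(k*x)


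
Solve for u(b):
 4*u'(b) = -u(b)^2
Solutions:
 u(b) = 4/(C1 + b)


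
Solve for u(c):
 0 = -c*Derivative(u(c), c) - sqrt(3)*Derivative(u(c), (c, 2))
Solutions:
 u(c) = C1 + C2*erf(sqrt(2)*3^(3/4)*c/6)


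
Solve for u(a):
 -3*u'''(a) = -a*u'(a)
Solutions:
 u(a) = C1 + Integral(C2*airyai(3^(2/3)*a/3) + C3*airybi(3^(2/3)*a/3), a)


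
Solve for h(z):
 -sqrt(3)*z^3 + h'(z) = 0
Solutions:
 h(z) = C1 + sqrt(3)*z^4/4


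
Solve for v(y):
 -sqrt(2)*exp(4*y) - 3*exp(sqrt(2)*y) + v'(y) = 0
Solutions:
 v(y) = C1 + sqrt(2)*exp(4*y)/4 + 3*sqrt(2)*exp(sqrt(2)*y)/2


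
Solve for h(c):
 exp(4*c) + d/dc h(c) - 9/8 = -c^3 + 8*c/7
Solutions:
 h(c) = C1 - c^4/4 + 4*c^2/7 + 9*c/8 - exp(4*c)/4


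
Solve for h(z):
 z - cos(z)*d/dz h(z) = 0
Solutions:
 h(z) = C1 + Integral(z/cos(z), z)


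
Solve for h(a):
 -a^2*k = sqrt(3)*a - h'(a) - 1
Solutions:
 h(a) = C1 + a^3*k/3 + sqrt(3)*a^2/2 - a


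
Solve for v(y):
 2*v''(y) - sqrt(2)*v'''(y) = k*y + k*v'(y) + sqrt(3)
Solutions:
 v(y) = C1 + C2*exp(sqrt(2)*y*(1 - sqrt(-sqrt(2)*k + 1))/2) + C3*exp(sqrt(2)*y*(sqrt(-sqrt(2)*k + 1) + 1)/2) - y^2/2 - 2*y/k - sqrt(3)*y/k


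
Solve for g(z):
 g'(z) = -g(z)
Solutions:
 g(z) = C1*exp(-z)


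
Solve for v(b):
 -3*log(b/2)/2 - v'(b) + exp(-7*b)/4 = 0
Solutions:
 v(b) = C1 - 3*b*log(b)/2 + 3*b*(log(2) + 1)/2 - exp(-7*b)/28


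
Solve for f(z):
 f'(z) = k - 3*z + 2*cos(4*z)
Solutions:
 f(z) = C1 + k*z - 3*z^2/2 + sin(4*z)/2


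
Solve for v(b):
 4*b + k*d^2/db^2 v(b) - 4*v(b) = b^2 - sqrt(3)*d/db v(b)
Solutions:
 v(b) = C1*exp(b*(sqrt(16*k + 3) - sqrt(3))/(2*k)) + C2*exp(-b*(sqrt(16*k + 3) + sqrt(3))/(2*k)) - b^2/4 - sqrt(3)*b/8 + b - k/8 - 3/32 + sqrt(3)/4


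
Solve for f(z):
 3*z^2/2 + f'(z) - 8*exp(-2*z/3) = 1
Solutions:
 f(z) = C1 - z^3/2 + z - 12*exp(-2*z/3)


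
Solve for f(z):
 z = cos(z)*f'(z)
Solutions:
 f(z) = C1 + Integral(z/cos(z), z)


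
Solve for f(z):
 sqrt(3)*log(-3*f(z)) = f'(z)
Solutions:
 -sqrt(3)*Integral(1/(log(-_y) + log(3)), (_y, f(z)))/3 = C1 - z


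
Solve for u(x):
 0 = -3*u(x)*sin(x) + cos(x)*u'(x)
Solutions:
 u(x) = C1/cos(x)^3


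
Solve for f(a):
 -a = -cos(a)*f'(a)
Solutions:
 f(a) = C1 + Integral(a/cos(a), a)


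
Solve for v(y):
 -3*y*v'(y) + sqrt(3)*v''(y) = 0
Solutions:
 v(y) = C1 + C2*erfi(sqrt(2)*3^(1/4)*y/2)


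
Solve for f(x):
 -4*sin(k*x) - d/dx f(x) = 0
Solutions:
 f(x) = C1 + 4*cos(k*x)/k


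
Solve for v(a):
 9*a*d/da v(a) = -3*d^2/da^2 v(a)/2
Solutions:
 v(a) = C1 + C2*erf(sqrt(3)*a)


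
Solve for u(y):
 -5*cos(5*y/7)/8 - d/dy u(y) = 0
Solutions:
 u(y) = C1 - 7*sin(5*y/7)/8


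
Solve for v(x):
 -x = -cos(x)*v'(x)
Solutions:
 v(x) = C1 + Integral(x/cos(x), x)


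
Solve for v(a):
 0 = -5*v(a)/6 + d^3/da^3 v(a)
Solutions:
 v(a) = C3*exp(5^(1/3)*6^(2/3)*a/6) + (C1*sin(2^(2/3)*3^(1/6)*5^(1/3)*a/4) + C2*cos(2^(2/3)*3^(1/6)*5^(1/3)*a/4))*exp(-5^(1/3)*6^(2/3)*a/12)


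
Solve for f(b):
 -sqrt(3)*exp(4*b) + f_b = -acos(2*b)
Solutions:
 f(b) = C1 - b*acos(2*b) + sqrt(1 - 4*b^2)/2 + sqrt(3)*exp(4*b)/4


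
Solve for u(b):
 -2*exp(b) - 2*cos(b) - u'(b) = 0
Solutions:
 u(b) = C1 - 2*exp(b) - 2*sin(b)


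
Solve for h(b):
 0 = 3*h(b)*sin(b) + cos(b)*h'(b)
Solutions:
 h(b) = C1*cos(b)^3


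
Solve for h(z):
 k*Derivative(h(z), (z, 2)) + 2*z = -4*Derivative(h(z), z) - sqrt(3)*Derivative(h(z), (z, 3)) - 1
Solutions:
 h(z) = C1 + C2*exp(sqrt(3)*z*(-k + sqrt(k^2 - 16*sqrt(3)))/6) + C3*exp(-sqrt(3)*z*(k + sqrt(k^2 - 16*sqrt(3)))/6) + k*z/8 - z^2/4 - z/4


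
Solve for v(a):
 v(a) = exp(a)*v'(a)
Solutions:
 v(a) = C1*exp(-exp(-a))


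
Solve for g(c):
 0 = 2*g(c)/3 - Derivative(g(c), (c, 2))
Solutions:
 g(c) = C1*exp(-sqrt(6)*c/3) + C2*exp(sqrt(6)*c/3)


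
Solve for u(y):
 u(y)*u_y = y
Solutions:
 u(y) = -sqrt(C1 + y^2)
 u(y) = sqrt(C1 + y^2)


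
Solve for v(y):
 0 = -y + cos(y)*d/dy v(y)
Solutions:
 v(y) = C1 + Integral(y/cos(y), y)


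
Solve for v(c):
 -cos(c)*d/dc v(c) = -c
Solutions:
 v(c) = C1 + Integral(c/cos(c), c)


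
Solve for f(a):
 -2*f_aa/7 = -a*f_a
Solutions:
 f(a) = C1 + C2*erfi(sqrt(7)*a/2)


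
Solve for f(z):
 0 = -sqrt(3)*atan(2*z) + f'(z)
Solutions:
 f(z) = C1 + sqrt(3)*(z*atan(2*z) - log(4*z^2 + 1)/4)


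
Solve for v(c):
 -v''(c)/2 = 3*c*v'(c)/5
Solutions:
 v(c) = C1 + C2*erf(sqrt(15)*c/5)


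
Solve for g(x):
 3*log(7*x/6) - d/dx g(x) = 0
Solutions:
 g(x) = C1 + 3*x*log(x) - 3*x + x*log(343/216)


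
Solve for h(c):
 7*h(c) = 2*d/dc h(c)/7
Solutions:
 h(c) = C1*exp(49*c/2)


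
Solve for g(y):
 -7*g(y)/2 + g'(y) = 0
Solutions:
 g(y) = C1*exp(7*y/2)


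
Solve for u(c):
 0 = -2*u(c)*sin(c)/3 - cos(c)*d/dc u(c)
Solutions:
 u(c) = C1*cos(c)^(2/3)


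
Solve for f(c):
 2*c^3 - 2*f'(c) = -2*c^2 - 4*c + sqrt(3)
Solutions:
 f(c) = C1 + c^4/4 + c^3/3 + c^2 - sqrt(3)*c/2


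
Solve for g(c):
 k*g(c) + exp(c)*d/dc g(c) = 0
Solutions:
 g(c) = C1*exp(k*exp(-c))


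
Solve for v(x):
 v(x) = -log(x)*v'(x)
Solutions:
 v(x) = C1*exp(-li(x))


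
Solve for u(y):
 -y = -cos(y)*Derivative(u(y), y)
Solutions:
 u(y) = C1 + Integral(y/cos(y), y)


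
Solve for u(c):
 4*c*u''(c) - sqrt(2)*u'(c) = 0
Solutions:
 u(c) = C1 + C2*c^(sqrt(2)/4 + 1)


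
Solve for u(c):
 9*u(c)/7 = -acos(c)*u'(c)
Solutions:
 u(c) = C1*exp(-9*Integral(1/acos(c), c)/7)


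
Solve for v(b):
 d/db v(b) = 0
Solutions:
 v(b) = C1


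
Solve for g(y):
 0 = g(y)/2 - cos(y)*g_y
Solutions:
 g(y) = C1*(sin(y) + 1)^(1/4)/(sin(y) - 1)^(1/4)


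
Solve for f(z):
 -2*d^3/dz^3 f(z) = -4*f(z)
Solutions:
 f(z) = C3*exp(2^(1/3)*z) + (C1*sin(2^(1/3)*sqrt(3)*z/2) + C2*cos(2^(1/3)*sqrt(3)*z/2))*exp(-2^(1/3)*z/2)


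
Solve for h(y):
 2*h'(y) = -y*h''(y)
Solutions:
 h(y) = C1 + C2/y


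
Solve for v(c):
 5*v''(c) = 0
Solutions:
 v(c) = C1 + C2*c


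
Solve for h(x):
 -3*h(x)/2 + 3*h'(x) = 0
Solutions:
 h(x) = C1*exp(x/2)


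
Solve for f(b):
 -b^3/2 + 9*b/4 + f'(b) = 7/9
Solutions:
 f(b) = C1 + b^4/8 - 9*b^2/8 + 7*b/9


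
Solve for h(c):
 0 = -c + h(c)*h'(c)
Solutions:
 h(c) = -sqrt(C1 + c^2)
 h(c) = sqrt(C1 + c^2)


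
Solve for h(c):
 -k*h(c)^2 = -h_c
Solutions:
 h(c) = -1/(C1 + c*k)


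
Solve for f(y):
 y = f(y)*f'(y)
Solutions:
 f(y) = -sqrt(C1 + y^2)
 f(y) = sqrt(C1 + y^2)


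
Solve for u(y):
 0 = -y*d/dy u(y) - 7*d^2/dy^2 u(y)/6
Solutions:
 u(y) = C1 + C2*erf(sqrt(21)*y/7)


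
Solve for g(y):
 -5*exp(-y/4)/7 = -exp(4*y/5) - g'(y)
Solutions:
 g(y) = C1 - 5*exp(4*y/5)/4 - 20*exp(-y/4)/7


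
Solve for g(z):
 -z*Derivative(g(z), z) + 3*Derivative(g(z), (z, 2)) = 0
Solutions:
 g(z) = C1 + C2*erfi(sqrt(6)*z/6)


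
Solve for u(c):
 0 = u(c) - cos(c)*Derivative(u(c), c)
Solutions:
 u(c) = C1*sqrt(sin(c) + 1)/sqrt(sin(c) - 1)


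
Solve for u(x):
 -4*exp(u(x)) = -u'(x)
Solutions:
 u(x) = log(-1/(C1 + 4*x))


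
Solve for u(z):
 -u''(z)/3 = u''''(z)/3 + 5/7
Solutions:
 u(z) = C1 + C2*z + C3*sin(z) + C4*cos(z) - 15*z^2/14


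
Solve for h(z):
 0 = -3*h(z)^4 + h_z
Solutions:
 h(z) = (-1/(C1 + 9*z))^(1/3)
 h(z) = (-1/(C1 + 3*z))^(1/3)*(-3^(2/3) - 3*3^(1/6)*I)/6
 h(z) = (-1/(C1 + 3*z))^(1/3)*(-3^(2/3) + 3*3^(1/6)*I)/6


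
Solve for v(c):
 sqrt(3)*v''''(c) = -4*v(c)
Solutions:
 v(c) = (C1*sin(3^(7/8)*c/3) + C2*cos(3^(7/8)*c/3))*exp(-3^(7/8)*c/3) + (C3*sin(3^(7/8)*c/3) + C4*cos(3^(7/8)*c/3))*exp(3^(7/8)*c/3)


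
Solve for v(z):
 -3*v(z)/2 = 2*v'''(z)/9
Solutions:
 v(z) = C3*exp(-3*2^(1/3)*z/2) + (C1*sin(3*2^(1/3)*sqrt(3)*z/4) + C2*cos(3*2^(1/3)*sqrt(3)*z/4))*exp(3*2^(1/3)*z/4)


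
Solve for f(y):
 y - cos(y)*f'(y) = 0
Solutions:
 f(y) = C1 + Integral(y/cos(y), y)


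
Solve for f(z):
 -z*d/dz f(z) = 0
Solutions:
 f(z) = C1


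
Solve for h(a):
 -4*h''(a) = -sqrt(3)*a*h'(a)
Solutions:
 h(a) = C1 + C2*erfi(sqrt(2)*3^(1/4)*a/4)


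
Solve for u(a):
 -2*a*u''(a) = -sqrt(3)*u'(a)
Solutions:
 u(a) = C1 + C2*a^(sqrt(3)/2 + 1)


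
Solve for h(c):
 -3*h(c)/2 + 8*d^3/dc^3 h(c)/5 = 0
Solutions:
 h(c) = C3*exp(15^(1/3)*2^(2/3)*c/4) + (C1*sin(2^(2/3)*3^(5/6)*5^(1/3)*c/8) + C2*cos(2^(2/3)*3^(5/6)*5^(1/3)*c/8))*exp(-15^(1/3)*2^(2/3)*c/8)


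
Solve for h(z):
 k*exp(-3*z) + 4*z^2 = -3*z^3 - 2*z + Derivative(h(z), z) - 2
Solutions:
 h(z) = C1 - k*exp(-3*z)/3 + 3*z^4/4 + 4*z^3/3 + z^2 + 2*z


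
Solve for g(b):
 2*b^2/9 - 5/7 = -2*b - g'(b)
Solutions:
 g(b) = C1 - 2*b^3/27 - b^2 + 5*b/7


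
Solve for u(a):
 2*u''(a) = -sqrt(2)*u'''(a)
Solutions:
 u(a) = C1 + C2*a + C3*exp(-sqrt(2)*a)


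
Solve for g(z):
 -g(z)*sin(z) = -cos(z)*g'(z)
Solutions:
 g(z) = C1/cos(z)


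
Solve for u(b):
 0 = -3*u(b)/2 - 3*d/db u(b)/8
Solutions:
 u(b) = C1*exp(-4*b)


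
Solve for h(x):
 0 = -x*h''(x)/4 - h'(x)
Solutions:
 h(x) = C1 + C2/x^3


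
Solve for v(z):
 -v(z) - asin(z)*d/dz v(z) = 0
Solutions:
 v(z) = C1*exp(-Integral(1/asin(z), z))


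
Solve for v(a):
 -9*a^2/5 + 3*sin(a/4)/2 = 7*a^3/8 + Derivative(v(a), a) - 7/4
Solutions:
 v(a) = C1 - 7*a^4/32 - 3*a^3/5 + 7*a/4 - 6*cos(a/4)


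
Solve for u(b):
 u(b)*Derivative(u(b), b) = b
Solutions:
 u(b) = -sqrt(C1 + b^2)
 u(b) = sqrt(C1 + b^2)


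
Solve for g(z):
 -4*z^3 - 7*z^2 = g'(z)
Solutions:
 g(z) = C1 - z^4 - 7*z^3/3


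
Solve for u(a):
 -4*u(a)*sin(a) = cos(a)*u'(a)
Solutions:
 u(a) = C1*cos(a)^4


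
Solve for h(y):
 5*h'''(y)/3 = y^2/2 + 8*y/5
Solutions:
 h(y) = C1 + C2*y + C3*y^2 + y^5/200 + y^4/25


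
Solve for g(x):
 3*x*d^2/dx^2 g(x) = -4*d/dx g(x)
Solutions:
 g(x) = C1 + C2/x^(1/3)


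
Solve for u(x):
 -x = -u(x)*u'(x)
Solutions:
 u(x) = -sqrt(C1 + x^2)
 u(x) = sqrt(C1 + x^2)


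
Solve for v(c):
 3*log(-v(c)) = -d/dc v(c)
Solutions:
 -li(-v(c)) = C1 - 3*c


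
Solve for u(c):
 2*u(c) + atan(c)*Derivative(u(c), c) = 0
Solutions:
 u(c) = C1*exp(-2*Integral(1/atan(c), c))


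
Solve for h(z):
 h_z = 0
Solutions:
 h(z) = C1


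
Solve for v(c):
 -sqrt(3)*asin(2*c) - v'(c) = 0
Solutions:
 v(c) = C1 - sqrt(3)*(c*asin(2*c) + sqrt(1 - 4*c^2)/2)


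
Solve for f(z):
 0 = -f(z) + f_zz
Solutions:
 f(z) = C1*exp(-z) + C2*exp(z)


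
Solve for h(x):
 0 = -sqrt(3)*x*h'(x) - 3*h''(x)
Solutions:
 h(x) = C1 + C2*erf(sqrt(2)*3^(3/4)*x/6)


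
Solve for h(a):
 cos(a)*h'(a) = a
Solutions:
 h(a) = C1 + Integral(a/cos(a), a)


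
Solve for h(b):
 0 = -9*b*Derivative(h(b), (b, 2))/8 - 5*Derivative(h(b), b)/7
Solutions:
 h(b) = C1 + C2*b^(23/63)


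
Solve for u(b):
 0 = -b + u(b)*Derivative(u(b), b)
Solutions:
 u(b) = -sqrt(C1 + b^2)
 u(b) = sqrt(C1 + b^2)


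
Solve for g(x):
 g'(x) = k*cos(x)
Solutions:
 g(x) = C1 + k*sin(x)


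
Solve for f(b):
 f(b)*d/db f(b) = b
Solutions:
 f(b) = -sqrt(C1 + b^2)
 f(b) = sqrt(C1 + b^2)


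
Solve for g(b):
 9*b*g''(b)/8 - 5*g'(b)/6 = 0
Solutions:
 g(b) = C1 + C2*b^(47/27)


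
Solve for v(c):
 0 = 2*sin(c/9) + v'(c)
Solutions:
 v(c) = C1 + 18*cos(c/9)


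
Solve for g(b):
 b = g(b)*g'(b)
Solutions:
 g(b) = -sqrt(C1 + b^2)
 g(b) = sqrt(C1 + b^2)


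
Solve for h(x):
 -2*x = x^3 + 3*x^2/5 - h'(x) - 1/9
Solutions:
 h(x) = C1 + x^4/4 + x^3/5 + x^2 - x/9


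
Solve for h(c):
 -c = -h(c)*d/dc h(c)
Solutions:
 h(c) = -sqrt(C1 + c^2)
 h(c) = sqrt(C1 + c^2)


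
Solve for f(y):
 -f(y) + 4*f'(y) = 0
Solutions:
 f(y) = C1*exp(y/4)


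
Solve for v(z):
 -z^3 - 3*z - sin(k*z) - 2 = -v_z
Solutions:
 v(z) = C1 + z^4/4 + 3*z^2/2 + 2*z - cos(k*z)/k


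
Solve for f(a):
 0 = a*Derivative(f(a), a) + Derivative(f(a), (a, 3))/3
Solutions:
 f(a) = C1 + Integral(C2*airyai(-3^(1/3)*a) + C3*airybi(-3^(1/3)*a), a)


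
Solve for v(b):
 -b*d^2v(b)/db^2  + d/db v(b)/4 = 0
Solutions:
 v(b) = C1 + C2*b^(5/4)


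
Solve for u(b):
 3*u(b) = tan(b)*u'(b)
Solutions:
 u(b) = C1*sin(b)^3


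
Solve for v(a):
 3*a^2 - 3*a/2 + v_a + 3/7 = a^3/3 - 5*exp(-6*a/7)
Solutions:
 v(a) = C1 + a^4/12 - a^3 + 3*a^2/4 - 3*a/7 + 35*exp(-6*a/7)/6


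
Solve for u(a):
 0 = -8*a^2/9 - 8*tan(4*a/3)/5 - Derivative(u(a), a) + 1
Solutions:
 u(a) = C1 - 8*a^3/27 + a + 6*log(cos(4*a/3))/5


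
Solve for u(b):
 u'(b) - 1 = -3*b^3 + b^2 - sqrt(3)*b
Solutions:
 u(b) = C1 - 3*b^4/4 + b^3/3 - sqrt(3)*b^2/2 + b


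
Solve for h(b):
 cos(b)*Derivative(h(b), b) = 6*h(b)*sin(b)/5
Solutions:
 h(b) = C1/cos(b)^(6/5)


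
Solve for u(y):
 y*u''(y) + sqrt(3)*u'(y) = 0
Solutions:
 u(y) = C1 + C2*y^(1 - sqrt(3))


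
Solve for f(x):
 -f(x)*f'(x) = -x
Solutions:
 f(x) = -sqrt(C1 + x^2)
 f(x) = sqrt(C1 + x^2)


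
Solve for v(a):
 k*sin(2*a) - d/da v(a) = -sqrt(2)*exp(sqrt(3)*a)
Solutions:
 v(a) = C1 - k*cos(2*a)/2 + sqrt(6)*exp(sqrt(3)*a)/3


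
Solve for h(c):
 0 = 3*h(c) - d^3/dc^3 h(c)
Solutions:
 h(c) = C3*exp(3^(1/3)*c) + (C1*sin(3^(5/6)*c/2) + C2*cos(3^(5/6)*c/2))*exp(-3^(1/3)*c/2)


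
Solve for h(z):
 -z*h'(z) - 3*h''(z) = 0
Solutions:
 h(z) = C1 + C2*erf(sqrt(6)*z/6)


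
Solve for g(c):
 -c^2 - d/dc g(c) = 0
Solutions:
 g(c) = C1 - c^3/3


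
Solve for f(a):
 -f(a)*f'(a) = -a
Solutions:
 f(a) = -sqrt(C1 + a^2)
 f(a) = sqrt(C1 + a^2)


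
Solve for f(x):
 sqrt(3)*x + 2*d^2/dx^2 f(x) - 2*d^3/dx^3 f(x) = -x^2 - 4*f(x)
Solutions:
 f(x) = C1*exp(x*(-(3*sqrt(87) + 28)^(1/3) - 1/(3*sqrt(87) + 28)^(1/3) + 2)/6)*sin(sqrt(3)*x*(-(3*sqrt(87) + 28)^(1/3) + (3*sqrt(87) + 28)^(-1/3))/6) + C2*exp(x*(-(3*sqrt(87) + 28)^(1/3) - 1/(3*sqrt(87) + 28)^(1/3) + 2)/6)*cos(sqrt(3)*x*(-(3*sqrt(87) + 28)^(1/3) + (3*sqrt(87) + 28)^(-1/3))/6) + C3*exp(x*((3*sqrt(87) + 28)^(-1/3) + 1 + (3*sqrt(87) + 28)^(1/3))/3) - x^2/4 - sqrt(3)*x/4 + 1/4


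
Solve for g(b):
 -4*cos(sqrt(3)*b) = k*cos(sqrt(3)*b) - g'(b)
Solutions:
 g(b) = C1 + sqrt(3)*k*sin(sqrt(3)*b)/3 + 4*sqrt(3)*sin(sqrt(3)*b)/3


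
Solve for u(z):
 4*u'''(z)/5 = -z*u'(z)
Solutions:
 u(z) = C1 + Integral(C2*airyai(-10^(1/3)*z/2) + C3*airybi(-10^(1/3)*z/2), z)


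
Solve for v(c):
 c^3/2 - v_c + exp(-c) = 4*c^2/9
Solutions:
 v(c) = C1 + c^4/8 - 4*c^3/27 - exp(-c)


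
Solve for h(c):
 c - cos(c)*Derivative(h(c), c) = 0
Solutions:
 h(c) = C1 + Integral(c/cos(c), c)


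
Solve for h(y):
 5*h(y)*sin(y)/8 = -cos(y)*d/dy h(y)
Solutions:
 h(y) = C1*cos(y)^(5/8)


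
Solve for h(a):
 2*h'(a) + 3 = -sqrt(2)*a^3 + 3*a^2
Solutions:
 h(a) = C1 - sqrt(2)*a^4/8 + a^3/2 - 3*a/2


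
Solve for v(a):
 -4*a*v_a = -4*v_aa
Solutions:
 v(a) = C1 + C2*erfi(sqrt(2)*a/2)


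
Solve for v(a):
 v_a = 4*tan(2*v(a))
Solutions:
 v(a) = -asin(C1*exp(8*a))/2 + pi/2
 v(a) = asin(C1*exp(8*a))/2


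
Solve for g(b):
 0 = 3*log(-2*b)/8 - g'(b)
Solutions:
 g(b) = C1 + 3*b*log(-b)/8 + 3*b*(-1 + log(2))/8


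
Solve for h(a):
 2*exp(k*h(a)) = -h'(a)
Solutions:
 h(a) = Piecewise((log(1/(C1*k + 2*a*k))/k, Ne(k, 0)), (nan, True))
 h(a) = Piecewise((C1 - 2*a, Eq(k, 0)), (nan, True))


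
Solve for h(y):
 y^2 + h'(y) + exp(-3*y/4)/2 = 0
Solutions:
 h(y) = C1 - y^3/3 + 2*exp(-3*y/4)/3


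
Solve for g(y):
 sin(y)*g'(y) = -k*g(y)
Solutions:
 g(y) = C1*exp(k*(-log(cos(y) - 1) + log(cos(y) + 1))/2)


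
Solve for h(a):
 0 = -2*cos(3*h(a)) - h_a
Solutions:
 h(a) = -asin((C1 + exp(12*a))/(C1 - exp(12*a)))/3 + pi/3
 h(a) = asin((C1 + exp(12*a))/(C1 - exp(12*a)))/3


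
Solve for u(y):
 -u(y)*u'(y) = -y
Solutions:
 u(y) = -sqrt(C1 + y^2)
 u(y) = sqrt(C1 + y^2)


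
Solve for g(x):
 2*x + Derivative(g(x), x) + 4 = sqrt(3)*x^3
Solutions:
 g(x) = C1 + sqrt(3)*x^4/4 - x^2 - 4*x


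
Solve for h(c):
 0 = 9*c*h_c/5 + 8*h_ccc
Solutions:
 h(c) = C1 + Integral(C2*airyai(-15^(2/3)*c/10) + C3*airybi(-15^(2/3)*c/10), c)


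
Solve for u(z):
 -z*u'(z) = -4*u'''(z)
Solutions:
 u(z) = C1 + Integral(C2*airyai(2^(1/3)*z/2) + C3*airybi(2^(1/3)*z/2), z)


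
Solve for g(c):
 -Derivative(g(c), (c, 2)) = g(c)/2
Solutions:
 g(c) = C1*sin(sqrt(2)*c/2) + C2*cos(sqrt(2)*c/2)


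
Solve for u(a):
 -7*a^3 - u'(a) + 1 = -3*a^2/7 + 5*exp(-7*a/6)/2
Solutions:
 u(a) = C1 - 7*a^4/4 + a^3/7 + a + 15*exp(-7*a/6)/7


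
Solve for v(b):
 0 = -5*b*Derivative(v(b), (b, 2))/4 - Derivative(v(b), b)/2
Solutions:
 v(b) = C1 + C2*b^(3/5)


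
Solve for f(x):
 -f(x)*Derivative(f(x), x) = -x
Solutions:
 f(x) = -sqrt(C1 + x^2)
 f(x) = sqrt(C1 + x^2)


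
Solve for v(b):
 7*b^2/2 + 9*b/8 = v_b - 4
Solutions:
 v(b) = C1 + 7*b^3/6 + 9*b^2/16 + 4*b


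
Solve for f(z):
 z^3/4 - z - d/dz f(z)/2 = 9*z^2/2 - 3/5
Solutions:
 f(z) = C1 + z^4/8 - 3*z^3 - z^2 + 6*z/5


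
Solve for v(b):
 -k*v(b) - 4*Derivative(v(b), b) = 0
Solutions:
 v(b) = C1*exp(-b*k/4)


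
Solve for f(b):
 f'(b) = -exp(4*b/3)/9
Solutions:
 f(b) = C1 - exp(4*b/3)/12


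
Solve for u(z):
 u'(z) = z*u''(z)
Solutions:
 u(z) = C1 + C2*z^2


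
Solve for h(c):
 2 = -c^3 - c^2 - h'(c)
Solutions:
 h(c) = C1 - c^4/4 - c^3/3 - 2*c


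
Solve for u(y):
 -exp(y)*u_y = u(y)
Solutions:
 u(y) = C1*exp(exp(-y))


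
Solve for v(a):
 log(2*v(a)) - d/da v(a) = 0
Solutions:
 -Integral(1/(log(_y) + log(2)), (_y, v(a))) = C1 - a


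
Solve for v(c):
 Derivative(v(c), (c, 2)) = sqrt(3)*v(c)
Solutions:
 v(c) = C1*exp(-3^(1/4)*c) + C2*exp(3^(1/4)*c)


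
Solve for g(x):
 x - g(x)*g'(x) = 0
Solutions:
 g(x) = -sqrt(C1 + x^2)
 g(x) = sqrt(C1 + x^2)


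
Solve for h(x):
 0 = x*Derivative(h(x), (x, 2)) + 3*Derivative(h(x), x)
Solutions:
 h(x) = C1 + C2/x^2


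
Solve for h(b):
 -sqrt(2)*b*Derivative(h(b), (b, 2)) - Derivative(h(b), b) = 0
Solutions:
 h(b) = C1 + C2*b^(1 - sqrt(2)/2)


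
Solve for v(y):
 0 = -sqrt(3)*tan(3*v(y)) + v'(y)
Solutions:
 v(y) = -asin(C1*exp(3*sqrt(3)*y))/3 + pi/3
 v(y) = asin(C1*exp(3*sqrt(3)*y))/3


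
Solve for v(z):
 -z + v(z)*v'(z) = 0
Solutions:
 v(z) = -sqrt(C1 + z^2)
 v(z) = sqrt(C1 + z^2)


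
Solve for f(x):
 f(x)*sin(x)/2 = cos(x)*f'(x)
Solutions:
 f(x) = C1/sqrt(cos(x))


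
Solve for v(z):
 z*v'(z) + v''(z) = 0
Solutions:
 v(z) = C1 + C2*erf(sqrt(2)*z/2)


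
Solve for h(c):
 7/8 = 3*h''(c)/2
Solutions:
 h(c) = C1 + C2*c + 7*c^2/24


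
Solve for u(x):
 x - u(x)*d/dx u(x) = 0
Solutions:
 u(x) = -sqrt(C1 + x^2)
 u(x) = sqrt(C1 + x^2)


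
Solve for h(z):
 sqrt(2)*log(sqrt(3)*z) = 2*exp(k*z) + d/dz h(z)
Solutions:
 h(z) = C1 + sqrt(2)*z*log(z) + sqrt(2)*z*(-1 + log(3)/2) + Piecewise((-2*exp(k*z)/k, Ne(k, 0)), (-2*z, True))


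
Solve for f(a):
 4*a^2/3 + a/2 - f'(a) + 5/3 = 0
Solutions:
 f(a) = C1 + 4*a^3/9 + a^2/4 + 5*a/3


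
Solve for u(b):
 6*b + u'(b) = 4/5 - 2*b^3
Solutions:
 u(b) = C1 - b^4/2 - 3*b^2 + 4*b/5


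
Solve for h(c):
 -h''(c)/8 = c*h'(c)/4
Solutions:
 h(c) = C1 + C2*erf(c)


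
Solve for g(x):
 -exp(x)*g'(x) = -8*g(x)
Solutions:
 g(x) = C1*exp(-8*exp(-x))


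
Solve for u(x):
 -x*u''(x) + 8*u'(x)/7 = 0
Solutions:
 u(x) = C1 + C2*x^(15/7)


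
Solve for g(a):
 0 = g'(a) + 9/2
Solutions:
 g(a) = C1 - 9*a/2


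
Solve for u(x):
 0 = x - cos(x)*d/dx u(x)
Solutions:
 u(x) = C1 + Integral(x/cos(x), x)


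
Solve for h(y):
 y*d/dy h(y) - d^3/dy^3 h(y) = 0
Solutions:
 h(y) = C1 + Integral(C2*airyai(y) + C3*airybi(y), y)


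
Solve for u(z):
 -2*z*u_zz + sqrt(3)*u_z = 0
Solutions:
 u(z) = C1 + C2*z^(sqrt(3)/2 + 1)


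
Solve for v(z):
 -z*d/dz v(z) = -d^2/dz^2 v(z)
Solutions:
 v(z) = C1 + C2*erfi(sqrt(2)*z/2)


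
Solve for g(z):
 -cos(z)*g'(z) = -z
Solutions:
 g(z) = C1 + Integral(z/cos(z), z)


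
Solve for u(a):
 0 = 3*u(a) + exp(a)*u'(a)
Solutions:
 u(a) = C1*exp(3*exp(-a))


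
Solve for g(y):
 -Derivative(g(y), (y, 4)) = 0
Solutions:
 g(y) = C1 + C2*y + C3*y^2 + C4*y^3


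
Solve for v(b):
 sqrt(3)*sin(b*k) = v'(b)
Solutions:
 v(b) = C1 - sqrt(3)*cos(b*k)/k


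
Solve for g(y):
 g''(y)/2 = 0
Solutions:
 g(y) = C1 + C2*y


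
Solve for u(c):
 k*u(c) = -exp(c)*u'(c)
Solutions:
 u(c) = C1*exp(k*exp(-c))
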